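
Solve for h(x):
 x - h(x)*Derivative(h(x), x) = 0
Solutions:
 h(x) = -sqrt(C1 + x^2)
 h(x) = sqrt(C1 + x^2)


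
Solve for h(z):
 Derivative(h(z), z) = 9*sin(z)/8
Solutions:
 h(z) = C1 - 9*cos(z)/8


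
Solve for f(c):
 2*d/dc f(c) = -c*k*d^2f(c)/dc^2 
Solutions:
 f(c) = C1 + c^(((re(k) - 2)*re(k) + im(k)^2)/(re(k)^2 + im(k)^2))*(C2*sin(2*log(c)*Abs(im(k))/(re(k)^2 + im(k)^2)) + C3*cos(2*log(c)*im(k)/(re(k)^2 + im(k)^2)))


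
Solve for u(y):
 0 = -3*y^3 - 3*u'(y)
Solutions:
 u(y) = C1 - y^4/4


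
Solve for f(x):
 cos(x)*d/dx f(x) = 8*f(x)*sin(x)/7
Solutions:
 f(x) = C1/cos(x)^(8/7)


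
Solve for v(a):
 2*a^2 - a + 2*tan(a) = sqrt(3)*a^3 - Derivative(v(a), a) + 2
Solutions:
 v(a) = C1 + sqrt(3)*a^4/4 - 2*a^3/3 + a^2/2 + 2*a + 2*log(cos(a))


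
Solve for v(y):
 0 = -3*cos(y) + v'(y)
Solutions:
 v(y) = C1 + 3*sin(y)


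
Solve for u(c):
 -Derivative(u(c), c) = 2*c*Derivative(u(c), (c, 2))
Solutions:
 u(c) = C1 + C2*sqrt(c)


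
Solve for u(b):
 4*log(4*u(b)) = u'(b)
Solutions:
 -Integral(1/(log(_y) + 2*log(2)), (_y, u(b)))/4 = C1 - b


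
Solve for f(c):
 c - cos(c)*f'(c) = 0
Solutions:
 f(c) = C1 + Integral(c/cos(c), c)


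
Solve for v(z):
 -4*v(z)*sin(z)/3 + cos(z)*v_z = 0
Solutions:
 v(z) = C1/cos(z)^(4/3)


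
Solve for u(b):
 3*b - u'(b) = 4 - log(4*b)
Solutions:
 u(b) = C1 + 3*b^2/2 + b*log(b) - 5*b + b*log(4)


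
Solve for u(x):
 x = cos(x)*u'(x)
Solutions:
 u(x) = C1 + Integral(x/cos(x), x)


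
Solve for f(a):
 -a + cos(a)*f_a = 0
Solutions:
 f(a) = C1 + Integral(a/cos(a), a)


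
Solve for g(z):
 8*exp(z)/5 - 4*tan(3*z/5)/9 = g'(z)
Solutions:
 g(z) = C1 + 8*exp(z)/5 + 20*log(cos(3*z/5))/27


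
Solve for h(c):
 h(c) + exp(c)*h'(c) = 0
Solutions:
 h(c) = C1*exp(exp(-c))


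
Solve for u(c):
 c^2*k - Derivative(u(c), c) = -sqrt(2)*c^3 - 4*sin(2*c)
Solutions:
 u(c) = C1 + sqrt(2)*c^4/4 + c^3*k/3 - 2*cos(2*c)


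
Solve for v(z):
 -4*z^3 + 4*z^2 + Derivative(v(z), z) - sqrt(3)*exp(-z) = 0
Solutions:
 v(z) = C1 + z^4 - 4*z^3/3 - sqrt(3)*exp(-z)


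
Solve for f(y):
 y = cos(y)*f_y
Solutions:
 f(y) = C1 + Integral(y/cos(y), y)


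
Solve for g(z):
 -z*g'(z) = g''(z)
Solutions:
 g(z) = C1 + C2*erf(sqrt(2)*z/2)


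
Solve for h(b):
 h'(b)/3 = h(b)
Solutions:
 h(b) = C1*exp(3*b)


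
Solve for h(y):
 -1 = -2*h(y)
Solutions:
 h(y) = 1/2


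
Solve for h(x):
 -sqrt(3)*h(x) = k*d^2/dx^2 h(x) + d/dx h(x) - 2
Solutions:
 h(x) = C1*exp(x*(sqrt(-4*sqrt(3)*k + 1) - 1)/(2*k)) + C2*exp(-x*(sqrt(-4*sqrt(3)*k + 1) + 1)/(2*k)) + 2*sqrt(3)/3


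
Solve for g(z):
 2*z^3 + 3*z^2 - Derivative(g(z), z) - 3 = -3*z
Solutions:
 g(z) = C1 + z^4/2 + z^3 + 3*z^2/2 - 3*z


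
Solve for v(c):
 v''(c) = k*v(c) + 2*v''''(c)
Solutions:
 v(c) = C1*exp(-c*sqrt(1 - sqrt(1 - 8*k))/2) + C2*exp(c*sqrt(1 - sqrt(1 - 8*k))/2) + C3*exp(-c*sqrt(sqrt(1 - 8*k) + 1)/2) + C4*exp(c*sqrt(sqrt(1 - 8*k) + 1)/2)


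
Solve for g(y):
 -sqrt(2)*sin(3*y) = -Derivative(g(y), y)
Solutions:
 g(y) = C1 - sqrt(2)*cos(3*y)/3


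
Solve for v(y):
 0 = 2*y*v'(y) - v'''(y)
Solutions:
 v(y) = C1 + Integral(C2*airyai(2^(1/3)*y) + C3*airybi(2^(1/3)*y), y)


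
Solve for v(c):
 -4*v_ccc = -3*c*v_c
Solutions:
 v(c) = C1 + Integral(C2*airyai(6^(1/3)*c/2) + C3*airybi(6^(1/3)*c/2), c)


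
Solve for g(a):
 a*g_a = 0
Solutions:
 g(a) = C1


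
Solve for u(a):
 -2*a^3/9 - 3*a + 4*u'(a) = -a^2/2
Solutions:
 u(a) = C1 + a^4/72 - a^3/24 + 3*a^2/8


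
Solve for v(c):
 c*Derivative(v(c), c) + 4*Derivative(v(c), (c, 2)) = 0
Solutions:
 v(c) = C1 + C2*erf(sqrt(2)*c/4)


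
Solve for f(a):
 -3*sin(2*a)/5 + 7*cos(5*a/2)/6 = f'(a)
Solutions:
 f(a) = C1 + 7*sin(5*a/2)/15 + 3*cos(2*a)/10


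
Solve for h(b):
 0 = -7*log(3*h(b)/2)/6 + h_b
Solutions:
 6*Integral(1/(-log(_y) - log(3) + log(2)), (_y, h(b)))/7 = C1 - b


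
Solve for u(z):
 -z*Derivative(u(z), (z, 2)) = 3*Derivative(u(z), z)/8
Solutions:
 u(z) = C1 + C2*z^(5/8)


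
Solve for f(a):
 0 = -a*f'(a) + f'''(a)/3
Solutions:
 f(a) = C1 + Integral(C2*airyai(3^(1/3)*a) + C3*airybi(3^(1/3)*a), a)


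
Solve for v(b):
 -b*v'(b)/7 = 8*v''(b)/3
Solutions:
 v(b) = C1 + C2*erf(sqrt(21)*b/28)


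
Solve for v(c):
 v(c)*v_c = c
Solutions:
 v(c) = -sqrt(C1 + c^2)
 v(c) = sqrt(C1 + c^2)


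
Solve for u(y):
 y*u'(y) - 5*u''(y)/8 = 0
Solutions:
 u(y) = C1 + C2*erfi(2*sqrt(5)*y/5)


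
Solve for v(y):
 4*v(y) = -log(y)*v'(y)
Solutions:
 v(y) = C1*exp(-4*Integral(1/log(y), y))


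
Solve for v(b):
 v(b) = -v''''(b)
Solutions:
 v(b) = (C1*sin(sqrt(2)*b/2) + C2*cos(sqrt(2)*b/2))*exp(-sqrt(2)*b/2) + (C3*sin(sqrt(2)*b/2) + C4*cos(sqrt(2)*b/2))*exp(sqrt(2)*b/2)


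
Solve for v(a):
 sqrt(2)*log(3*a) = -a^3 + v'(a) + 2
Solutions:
 v(a) = C1 + a^4/4 + sqrt(2)*a*log(a) - 2*a - sqrt(2)*a + sqrt(2)*a*log(3)


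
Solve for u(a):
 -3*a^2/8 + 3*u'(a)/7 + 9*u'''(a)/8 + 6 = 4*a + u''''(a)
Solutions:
 u(a) = C1 + C2*exp(a*(-3^(1/3)*7^(2/3)*(16*sqrt(382) + 319)^(1/3) - 21*3^(2/3)*7^(1/3)/(16*sqrt(382) + 319)^(1/3) + 42)/112)*sin(3^(1/6)*7^(1/3)*a*(-3^(2/3)*7^(1/3)*(16*sqrt(382) + 319)^(1/3) + 63/(16*sqrt(382) + 319)^(1/3))/112) + C3*exp(a*(-3^(1/3)*7^(2/3)*(16*sqrt(382) + 319)^(1/3) - 21*3^(2/3)*7^(1/3)/(16*sqrt(382) + 319)^(1/3) + 42)/112)*cos(3^(1/6)*7^(1/3)*a*(-3^(2/3)*7^(1/3)*(16*sqrt(382) + 319)^(1/3) + 63/(16*sqrt(382) + 319)^(1/3))/112) + C4*exp(a*(21*3^(2/3)*7^(1/3)/(16*sqrt(382) + 319)^(1/3) + 21 + 3^(1/3)*7^(2/3)*(16*sqrt(382) + 319)^(1/3))/56) + 7*a^3/24 + 14*a^2/3 - 595*a/32


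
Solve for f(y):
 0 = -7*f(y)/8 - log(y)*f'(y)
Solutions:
 f(y) = C1*exp(-7*Integral(1/log(y), y)/8)


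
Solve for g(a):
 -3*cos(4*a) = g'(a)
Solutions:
 g(a) = C1 - 3*sin(4*a)/4


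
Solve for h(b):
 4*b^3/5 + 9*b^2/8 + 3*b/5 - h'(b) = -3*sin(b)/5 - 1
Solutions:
 h(b) = C1 + b^4/5 + 3*b^3/8 + 3*b^2/10 + b - 3*cos(b)/5


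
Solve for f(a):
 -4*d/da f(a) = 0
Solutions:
 f(a) = C1


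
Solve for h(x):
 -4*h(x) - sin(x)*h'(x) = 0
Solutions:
 h(x) = C1*(cos(x)^2 + 2*cos(x) + 1)/(cos(x)^2 - 2*cos(x) + 1)


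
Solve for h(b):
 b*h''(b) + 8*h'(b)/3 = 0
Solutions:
 h(b) = C1 + C2/b^(5/3)


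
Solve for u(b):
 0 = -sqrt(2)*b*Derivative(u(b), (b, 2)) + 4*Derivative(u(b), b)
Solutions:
 u(b) = C1 + C2*b^(1 + 2*sqrt(2))


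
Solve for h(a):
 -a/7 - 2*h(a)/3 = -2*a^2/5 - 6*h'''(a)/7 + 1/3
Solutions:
 h(a) = C3*exp(21^(1/3)*a/3) + 3*a^2/5 - 3*a/14 + (C1*sin(3^(5/6)*7^(1/3)*a/6) + C2*cos(3^(5/6)*7^(1/3)*a/6))*exp(-21^(1/3)*a/6) - 1/2


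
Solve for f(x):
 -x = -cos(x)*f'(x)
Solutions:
 f(x) = C1 + Integral(x/cos(x), x)


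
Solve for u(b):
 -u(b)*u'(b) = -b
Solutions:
 u(b) = -sqrt(C1 + b^2)
 u(b) = sqrt(C1 + b^2)


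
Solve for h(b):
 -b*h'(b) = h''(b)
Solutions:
 h(b) = C1 + C2*erf(sqrt(2)*b/2)


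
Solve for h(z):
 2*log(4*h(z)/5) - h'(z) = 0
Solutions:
 -Integral(1/(log(_y) - log(5) + 2*log(2)), (_y, h(z)))/2 = C1 - z


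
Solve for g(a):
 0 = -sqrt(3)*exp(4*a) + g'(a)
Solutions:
 g(a) = C1 + sqrt(3)*exp(4*a)/4


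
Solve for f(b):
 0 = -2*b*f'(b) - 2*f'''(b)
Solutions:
 f(b) = C1 + Integral(C2*airyai(-b) + C3*airybi(-b), b)


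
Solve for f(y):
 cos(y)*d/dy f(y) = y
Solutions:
 f(y) = C1 + Integral(y/cos(y), y)


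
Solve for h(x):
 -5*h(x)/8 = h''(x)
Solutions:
 h(x) = C1*sin(sqrt(10)*x/4) + C2*cos(sqrt(10)*x/4)


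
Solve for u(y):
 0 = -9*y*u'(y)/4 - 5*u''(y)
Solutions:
 u(y) = C1 + C2*erf(3*sqrt(10)*y/20)


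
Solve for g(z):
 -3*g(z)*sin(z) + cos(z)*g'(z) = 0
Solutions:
 g(z) = C1/cos(z)^3


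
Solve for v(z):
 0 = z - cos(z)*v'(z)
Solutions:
 v(z) = C1 + Integral(z/cos(z), z)


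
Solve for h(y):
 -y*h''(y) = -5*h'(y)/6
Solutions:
 h(y) = C1 + C2*y^(11/6)


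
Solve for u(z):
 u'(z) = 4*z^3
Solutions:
 u(z) = C1 + z^4


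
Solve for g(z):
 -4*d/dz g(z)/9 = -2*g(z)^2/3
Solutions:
 g(z) = -2/(C1 + 3*z)


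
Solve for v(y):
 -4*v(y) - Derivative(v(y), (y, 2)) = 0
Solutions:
 v(y) = C1*sin(2*y) + C2*cos(2*y)


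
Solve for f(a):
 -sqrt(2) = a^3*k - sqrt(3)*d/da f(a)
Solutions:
 f(a) = C1 + sqrt(3)*a^4*k/12 + sqrt(6)*a/3


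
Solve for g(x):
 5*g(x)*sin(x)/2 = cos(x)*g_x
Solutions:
 g(x) = C1/cos(x)^(5/2)


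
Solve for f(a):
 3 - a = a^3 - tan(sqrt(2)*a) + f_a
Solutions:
 f(a) = C1 - a^4/4 - a^2/2 + 3*a - sqrt(2)*log(cos(sqrt(2)*a))/2


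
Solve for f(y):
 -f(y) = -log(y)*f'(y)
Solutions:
 f(y) = C1*exp(Integral(1/log(y), y))


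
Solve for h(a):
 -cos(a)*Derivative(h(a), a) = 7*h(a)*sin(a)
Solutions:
 h(a) = C1*cos(a)^7


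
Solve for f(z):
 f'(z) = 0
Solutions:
 f(z) = C1


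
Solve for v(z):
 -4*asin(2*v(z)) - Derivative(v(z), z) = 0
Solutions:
 Integral(1/asin(2*_y), (_y, v(z))) = C1 - 4*z


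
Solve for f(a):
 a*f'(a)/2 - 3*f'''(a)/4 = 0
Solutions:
 f(a) = C1 + Integral(C2*airyai(2^(1/3)*3^(2/3)*a/3) + C3*airybi(2^(1/3)*3^(2/3)*a/3), a)


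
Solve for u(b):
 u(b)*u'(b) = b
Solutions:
 u(b) = -sqrt(C1 + b^2)
 u(b) = sqrt(C1 + b^2)


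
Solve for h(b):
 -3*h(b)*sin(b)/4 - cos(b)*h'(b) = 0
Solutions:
 h(b) = C1*cos(b)^(3/4)


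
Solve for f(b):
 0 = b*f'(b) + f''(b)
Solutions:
 f(b) = C1 + C2*erf(sqrt(2)*b/2)


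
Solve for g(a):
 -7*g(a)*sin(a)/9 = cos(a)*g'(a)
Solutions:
 g(a) = C1*cos(a)^(7/9)


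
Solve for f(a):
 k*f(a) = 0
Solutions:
 f(a) = 0


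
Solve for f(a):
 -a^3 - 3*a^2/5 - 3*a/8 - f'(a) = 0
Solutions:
 f(a) = C1 - a^4/4 - a^3/5 - 3*a^2/16


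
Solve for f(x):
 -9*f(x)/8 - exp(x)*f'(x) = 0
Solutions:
 f(x) = C1*exp(9*exp(-x)/8)


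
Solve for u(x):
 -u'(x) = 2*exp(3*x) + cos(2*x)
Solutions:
 u(x) = C1 - 2*exp(3*x)/3 - sin(2*x)/2


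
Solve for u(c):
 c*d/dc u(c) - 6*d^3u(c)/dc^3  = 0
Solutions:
 u(c) = C1 + Integral(C2*airyai(6^(2/3)*c/6) + C3*airybi(6^(2/3)*c/6), c)


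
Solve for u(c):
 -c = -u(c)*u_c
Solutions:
 u(c) = -sqrt(C1 + c^2)
 u(c) = sqrt(C1 + c^2)


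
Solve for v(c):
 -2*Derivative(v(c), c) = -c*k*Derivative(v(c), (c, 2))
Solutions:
 v(c) = C1 + c^(((re(k) + 2)*re(k) + im(k)^2)/(re(k)^2 + im(k)^2))*(C2*sin(2*log(c)*Abs(im(k))/(re(k)^2 + im(k)^2)) + C3*cos(2*log(c)*im(k)/(re(k)^2 + im(k)^2)))


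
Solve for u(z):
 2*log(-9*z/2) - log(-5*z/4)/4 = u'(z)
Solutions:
 u(z) = C1 + 7*z*log(-z)/4 + z*(-log(20) - 7/4 + log(2)/2 + 3*log(5)/4 + 4*log(3))


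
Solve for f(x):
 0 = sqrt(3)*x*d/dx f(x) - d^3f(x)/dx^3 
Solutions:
 f(x) = C1 + Integral(C2*airyai(3^(1/6)*x) + C3*airybi(3^(1/6)*x), x)


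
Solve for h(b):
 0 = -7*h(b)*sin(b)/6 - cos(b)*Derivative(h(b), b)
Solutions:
 h(b) = C1*cos(b)^(7/6)


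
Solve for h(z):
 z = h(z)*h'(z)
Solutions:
 h(z) = -sqrt(C1 + z^2)
 h(z) = sqrt(C1 + z^2)


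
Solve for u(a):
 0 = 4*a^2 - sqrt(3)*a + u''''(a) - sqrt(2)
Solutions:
 u(a) = C1 + C2*a + C3*a^2 + C4*a^3 - a^6/90 + sqrt(3)*a^5/120 + sqrt(2)*a^4/24


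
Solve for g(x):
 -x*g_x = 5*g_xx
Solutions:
 g(x) = C1 + C2*erf(sqrt(10)*x/10)


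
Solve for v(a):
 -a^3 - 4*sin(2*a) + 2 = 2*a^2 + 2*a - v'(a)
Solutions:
 v(a) = C1 + a^4/4 + 2*a^3/3 + a^2 - 2*a - 2*cos(2*a)


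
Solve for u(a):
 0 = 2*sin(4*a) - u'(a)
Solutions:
 u(a) = C1 - cos(4*a)/2


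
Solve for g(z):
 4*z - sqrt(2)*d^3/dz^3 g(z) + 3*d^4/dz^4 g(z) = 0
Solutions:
 g(z) = C1 + C2*z + C3*z^2 + C4*exp(sqrt(2)*z/3) + sqrt(2)*z^4/12 + z^3


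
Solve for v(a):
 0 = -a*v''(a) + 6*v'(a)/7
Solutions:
 v(a) = C1 + C2*a^(13/7)


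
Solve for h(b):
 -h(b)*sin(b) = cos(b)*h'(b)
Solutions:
 h(b) = C1*cos(b)


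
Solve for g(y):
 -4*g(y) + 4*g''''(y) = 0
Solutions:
 g(y) = C1*exp(-y) + C2*exp(y) + C3*sin(y) + C4*cos(y)


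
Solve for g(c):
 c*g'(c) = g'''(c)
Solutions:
 g(c) = C1 + Integral(C2*airyai(c) + C3*airybi(c), c)


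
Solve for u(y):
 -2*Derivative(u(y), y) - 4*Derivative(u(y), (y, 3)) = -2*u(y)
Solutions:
 u(y) = C1*exp(6^(1/3)*y*(-(9 + sqrt(87))^(1/3) + 6^(1/3)/(9 + sqrt(87))^(1/3))/12)*sin(2^(1/3)*3^(1/6)*y*(3*2^(1/3)/(9 + sqrt(87))^(1/3) + 3^(2/3)*(9 + sqrt(87))^(1/3))/12) + C2*exp(6^(1/3)*y*(-(9 + sqrt(87))^(1/3) + 6^(1/3)/(9 + sqrt(87))^(1/3))/12)*cos(2^(1/3)*3^(1/6)*y*(3*2^(1/3)/(9 + sqrt(87))^(1/3) + 3^(2/3)*(9 + sqrt(87))^(1/3))/12) + C3*exp(-6^(1/3)*y*(-(9 + sqrt(87))^(1/3) + 6^(1/3)/(9 + sqrt(87))^(1/3))/6)


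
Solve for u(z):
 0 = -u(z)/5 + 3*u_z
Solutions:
 u(z) = C1*exp(z/15)


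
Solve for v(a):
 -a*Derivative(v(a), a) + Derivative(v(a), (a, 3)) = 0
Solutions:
 v(a) = C1 + Integral(C2*airyai(a) + C3*airybi(a), a)


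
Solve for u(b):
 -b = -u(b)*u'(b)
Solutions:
 u(b) = -sqrt(C1 + b^2)
 u(b) = sqrt(C1 + b^2)


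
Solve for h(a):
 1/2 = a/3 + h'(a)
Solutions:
 h(a) = C1 - a^2/6 + a/2


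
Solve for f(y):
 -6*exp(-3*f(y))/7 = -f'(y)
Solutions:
 f(y) = log(C1 + 18*y/7)/3
 f(y) = log((-1 - sqrt(3)*I)*(C1 + 18*y/7)^(1/3)/2)
 f(y) = log((-1 + sqrt(3)*I)*(C1 + 18*y/7)^(1/3)/2)


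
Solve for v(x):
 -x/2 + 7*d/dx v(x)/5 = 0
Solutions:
 v(x) = C1 + 5*x^2/28


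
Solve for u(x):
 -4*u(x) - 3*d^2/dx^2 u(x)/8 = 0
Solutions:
 u(x) = C1*sin(4*sqrt(6)*x/3) + C2*cos(4*sqrt(6)*x/3)


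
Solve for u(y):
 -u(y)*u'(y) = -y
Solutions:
 u(y) = -sqrt(C1 + y^2)
 u(y) = sqrt(C1 + y^2)


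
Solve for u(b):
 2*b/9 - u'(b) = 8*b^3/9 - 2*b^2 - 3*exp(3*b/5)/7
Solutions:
 u(b) = C1 - 2*b^4/9 + 2*b^3/3 + b^2/9 + 5*exp(3*b/5)/7


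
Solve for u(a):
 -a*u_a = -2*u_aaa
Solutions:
 u(a) = C1 + Integral(C2*airyai(2^(2/3)*a/2) + C3*airybi(2^(2/3)*a/2), a)


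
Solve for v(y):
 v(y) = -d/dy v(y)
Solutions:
 v(y) = C1*exp(-y)


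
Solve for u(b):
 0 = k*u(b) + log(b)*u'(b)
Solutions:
 u(b) = C1*exp(-k*Integral(1/log(b), b))


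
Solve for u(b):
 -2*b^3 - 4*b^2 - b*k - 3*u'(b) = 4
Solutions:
 u(b) = C1 - b^4/6 - 4*b^3/9 - b^2*k/6 - 4*b/3


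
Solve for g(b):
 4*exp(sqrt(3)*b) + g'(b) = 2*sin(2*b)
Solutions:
 g(b) = C1 - 4*sqrt(3)*exp(sqrt(3)*b)/3 - cos(2*b)


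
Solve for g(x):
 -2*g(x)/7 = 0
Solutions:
 g(x) = 0


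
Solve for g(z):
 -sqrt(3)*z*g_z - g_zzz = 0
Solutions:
 g(z) = C1 + Integral(C2*airyai(-3^(1/6)*z) + C3*airybi(-3^(1/6)*z), z)


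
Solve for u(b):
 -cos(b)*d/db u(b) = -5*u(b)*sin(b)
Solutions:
 u(b) = C1/cos(b)^5


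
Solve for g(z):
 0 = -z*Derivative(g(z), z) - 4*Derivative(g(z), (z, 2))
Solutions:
 g(z) = C1 + C2*erf(sqrt(2)*z/4)


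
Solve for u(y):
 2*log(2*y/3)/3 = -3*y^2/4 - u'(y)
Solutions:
 u(y) = C1 - y^3/4 - 2*y*log(y)/3 - 2*y*log(2)/3 + 2*y/3 + 2*y*log(3)/3


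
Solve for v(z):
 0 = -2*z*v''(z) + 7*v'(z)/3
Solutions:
 v(z) = C1 + C2*z^(13/6)


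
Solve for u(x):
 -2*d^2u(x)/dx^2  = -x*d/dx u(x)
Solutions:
 u(x) = C1 + C2*erfi(x/2)


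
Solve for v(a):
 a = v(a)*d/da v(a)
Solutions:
 v(a) = -sqrt(C1 + a^2)
 v(a) = sqrt(C1 + a^2)


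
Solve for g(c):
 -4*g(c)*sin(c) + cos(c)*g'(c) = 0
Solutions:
 g(c) = C1/cos(c)^4


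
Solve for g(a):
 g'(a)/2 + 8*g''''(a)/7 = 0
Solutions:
 g(a) = C1 + C4*exp(-2^(2/3)*7^(1/3)*a/4) + (C2*sin(2^(2/3)*sqrt(3)*7^(1/3)*a/8) + C3*cos(2^(2/3)*sqrt(3)*7^(1/3)*a/8))*exp(2^(2/3)*7^(1/3)*a/8)


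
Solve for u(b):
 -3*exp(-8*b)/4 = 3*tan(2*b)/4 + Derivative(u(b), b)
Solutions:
 u(b) = C1 - 3*log(tan(2*b)^2 + 1)/16 + 3*exp(-8*b)/32


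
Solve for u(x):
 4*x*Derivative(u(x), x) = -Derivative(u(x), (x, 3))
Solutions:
 u(x) = C1 + Integral(C2*airyai(-2^(2/3)*x) + C3*airybi(-2^(2/3)*x), x)


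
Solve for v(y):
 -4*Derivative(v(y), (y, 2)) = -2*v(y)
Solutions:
 v(y) = C1*exp(-sqrt(2)*y/2) + C2*exp(sqrt(2)*y/2)


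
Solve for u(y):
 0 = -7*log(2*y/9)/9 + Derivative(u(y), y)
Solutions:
 u(y) = C1 + 7*y*log(y)/9 - 14*y*log(3)/9 - 7*y/9 + 7*y*log(2)/9


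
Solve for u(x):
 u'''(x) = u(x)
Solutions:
 u(x) = C3*exp(x) + (C1*sin(sqrt(3)*x/2) + C2*cos(sqrt(3)*x/2))*exp(-x/2)


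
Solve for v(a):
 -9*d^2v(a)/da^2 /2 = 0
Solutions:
 v(a) = C1 + C2*a


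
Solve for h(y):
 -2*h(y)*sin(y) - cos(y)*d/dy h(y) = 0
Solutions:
 h(y) = C1*cos(y)^2


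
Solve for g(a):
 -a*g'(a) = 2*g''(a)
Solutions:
 g(a) = C1 + C2*erf(a/2)


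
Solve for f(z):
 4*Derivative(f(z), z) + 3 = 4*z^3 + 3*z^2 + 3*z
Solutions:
 f(z) = C1 + z^4/4 + z^3/4 + 3*z^2/8 - 3*z/4


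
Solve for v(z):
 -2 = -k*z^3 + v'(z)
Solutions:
 v(z) = C1 + k*z^4/4 - 2*z


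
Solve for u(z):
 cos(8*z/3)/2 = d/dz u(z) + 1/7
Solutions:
 u(z) = C1 - z/7 + 3*sin(8*z/3)/16


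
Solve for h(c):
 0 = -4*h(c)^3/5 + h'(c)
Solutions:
 h(c) = -sqrt(10)*sqrt(-1/(C1 + 4*c))/2
 h(c) = sqrt(10)*sqrt(-1/(C1 + 4*c))/2


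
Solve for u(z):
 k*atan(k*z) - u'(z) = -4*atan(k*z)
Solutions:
 u(z) = C1 + (k + 4)*Piecewise((z*atan(k*z) - log(k^2*z^2 + 1)/(2*k), Ne(k, 0)), (0, True))


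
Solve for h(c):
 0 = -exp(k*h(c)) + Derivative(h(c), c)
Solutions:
 h(c) = Piecewise((log(-1/(C1*k + c*k))/k, Ne(k, 0)), (nan, True))
 h(c) = Piecewise((C1 + c, Eq(k, 0)), (nan, True))


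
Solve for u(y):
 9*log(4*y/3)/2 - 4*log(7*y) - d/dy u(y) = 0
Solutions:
 u(y) = C1 + y*log(y)/2 - y*log(583443) - y/2 + y*log(3)/2 + 9*y*log(2)


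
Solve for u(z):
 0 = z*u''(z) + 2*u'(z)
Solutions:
 u(z) = C1 + C2/z


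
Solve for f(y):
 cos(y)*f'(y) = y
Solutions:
 f(y) = C1 + Integral(y/cos(y), y)


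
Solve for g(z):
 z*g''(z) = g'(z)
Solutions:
 g(z) = C1 + C2*z^2


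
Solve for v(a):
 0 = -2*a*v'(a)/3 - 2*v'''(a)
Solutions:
 v(a) = C1 + Integral(C2*airyai(-3^(2/3)*a/3) + C3*airybi(-3^(2/3)*a/3), a)


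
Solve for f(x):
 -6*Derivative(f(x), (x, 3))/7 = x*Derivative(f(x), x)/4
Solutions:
 f(x) = C1 + Integral(C2*airyai(-3^(2/3)*7^(1/3)*x/6) + C3*airybi(-3^(2/3)*7^(1/3)*x/6), x)


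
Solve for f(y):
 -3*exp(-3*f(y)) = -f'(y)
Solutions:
 f(y) = log(C1 + 9*y)/3
 f(y) = log((-3^(1/3) - 3^(5/6)*I)*(C1 + 3*y)^(1/3)/2)
 f(y) = log((-3^(1/3) + 3^(5/6)*I)*(C1 + 3*y)^(1/3)/2)


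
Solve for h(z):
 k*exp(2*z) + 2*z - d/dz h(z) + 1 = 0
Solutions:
 h(z) = C1 + k*exp(2*z)/2 + z^2 + z


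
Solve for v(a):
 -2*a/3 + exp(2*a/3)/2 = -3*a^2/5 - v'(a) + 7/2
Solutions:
 v(a) = C1 - a^3/5 + a^2/3 + 7*a/2 - 3*exp(2*a/3)/4


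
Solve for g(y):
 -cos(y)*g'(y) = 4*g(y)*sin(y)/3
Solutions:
 g(y) = C1*cos(y)^(4/3)


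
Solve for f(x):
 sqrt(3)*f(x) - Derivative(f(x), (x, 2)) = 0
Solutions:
 f(x) = C1*exp(-3^(1/4)*x) + C2*exp(3^(1/4)*x)


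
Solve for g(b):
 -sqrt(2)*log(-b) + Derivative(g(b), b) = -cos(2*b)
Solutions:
 g(b) = C1 + sqrt(2)*b*(log(-b) - 1) - sin(2*b)/2


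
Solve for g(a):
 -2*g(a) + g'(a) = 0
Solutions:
 g(a) = C1*exp(2*a)


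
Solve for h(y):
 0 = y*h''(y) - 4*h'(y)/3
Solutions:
 h(y) = C1 + C2*y^(7/3)


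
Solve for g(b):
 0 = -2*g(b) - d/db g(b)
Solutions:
 g(b) = C1*exp(-2*b)


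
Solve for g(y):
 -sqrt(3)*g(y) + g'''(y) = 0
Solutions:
 g(y) = C3*exp(3^(1/6)*y) + (C1*sin(3^(2/3)*y/2) + C2*cos(3^(2/3)*y/2))*exp(-3^(1/6)*y/2)


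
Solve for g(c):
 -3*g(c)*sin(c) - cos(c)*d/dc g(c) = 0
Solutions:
 g(c) = C1*cos(c)^3


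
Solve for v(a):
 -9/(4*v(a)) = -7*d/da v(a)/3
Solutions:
 v(a) = -sqrt(C1 + 378*a)/14
 v(a) = sqrt(C1 + 378*a)/14


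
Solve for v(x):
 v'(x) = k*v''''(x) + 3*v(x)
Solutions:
 v(x) = C1*exp(x*Piecewise((-sqrt(-(-1/k^2)^(1/3))/2 - sqrt((-1/k^2)^(1/3) - 2/(k*sqrt(-(-1/k^2)^(1/3))))/2, Eq(1/k, 0)), (-sqrt(2*(sqrt(-1/k^3 + 1/(256*k^4)) + 1/(16*k^2))^(1/3) + 2/(k*(sqrt(-1/k^3 + 1/(256*k^4)) + 1/(16*k^2))^(1/3)))/2 - sqrt(-2*(sqrt(-1/k^3 + 1/(256*k^4)) + 1/(16*k^2))^(1/3) - 2/(k*sqrt(2*(sqrt(-1/k^3 + 1/(256*k^4)) + 1/(16*k^2))^(1/3) + 2/(k*(sqrt(-1/k^3 + 1/(256*k^4)) + 1/(16*k^2))^(1/3)))) - 2/(k*(sqrt(-1/k^3 + 1/(256*k^4)) + 1/(16*k^2))^(1/3)))/2, True))) + C2*exp(x*Piecewise((-sqrt(-(-1/k^2)^(1/3))/2 + sqrt((-1/k^2)^(1/3) - 2/(k*sqrt(-(-1/k^2)^(1/3))))/2, Eq(1/k, 0)), (-sqrt(2*(sqrt(-1/k^3 + 1/(256*k^4)) + 1/(16*k^2))^(1/3) + 2/(k*(sqrt(-1/k^3 + 1/(256*k^4)) + 1/(16*k^2))^(1/3)))/2 + sqrt(-2*(sqrt(-1/k^3 + 1/(256*k^4)) + 1/(16*k^2))^(1/3) - 2/(k*sqrt(2*(sqrt(-1/k^3 + 1/(256*k^4)) + 1/(16*k^2))^(1/3) + 2/(k*(sqrt(-1/k^3 + 1/(256*k^4)) + 1/(16*k^2))^(1/3)))) - 2/(k*(sqrt(-1/k^3 + 1/(256*k^4)) + 1/(16*k^2))^(1/3)))/2, True))) + C3*exp(x*Piecewise((sqrt(-(-1/k^2)^(1/3))/2 - sqrt((-1/k^2)^(1/3) + 2/(k*sqrt(-(-1/k^2)^(1/3))))/2, Eq(1/k, 0)), (sqrt(2*(sqrt(-1/k^3 + 1/(256*k^4)) + 1/(16*k^2))^(1/3) + 2/(k*(sqrt(-1/k^3 + 1/(256*k^4)) + 1/(16*k^2))^(1/3)))/2 - sqrt(-2*(sqrt(-1/k^3 + 1/(256*k^4)) + 1/(16*k^2))^(1/3) + 2/(k*sqrt(2*(sqrt(-1/k^3 + 1/(256*k^4)) + 1/(16*k^2))^(1/3) + 2/(k*(sqrt(-1/k^3 + 1/(256*k^4)) + 1/(16*k^2))^(1/3)))) - 2/(k*(sqrt(-1/k^3 + 1/(256*k^4)) + 1/(16*k^2))^(1/3)))/2, True))) + C4*exp(x*Piecewise((sqrt(-(-1/k^2)^(1/3))/2 + sqrt((-1/k^2)^(1/3) + 2/(k*sqrt(-(-1/k^2)^(1/3))))/2, Eq(1/k, 0)), (sqrt(2*(sqrt(-1/k^3 + 1/(256*k^4)) + 1/(16*k^2))^(1/3) + 2/(k*(sqrt(-1/k^3 + 1/(256*k^4)) + 1/(16*k^2))^(1/3)))/2 + sqrt(-2*(sqrt(-1/k^3 + 1/(256*k^4)) + 1/(16*k^2))^(1/3) + 2/(k*sqrt(2*(sqrt(-1/k^3 + 1/(256*k^4)) + 1/(16*k^2))^(1/3) + 2/(k*(sqrt(-1/k^3 + 1/(256*k^4)) + 1/(16*k^2))^(1/3)))) - 2/(k*(sqrt(-1/k^3 + 1/(256*k^4)) + 1/(16*k^2))^(1/3)))/2, True)))


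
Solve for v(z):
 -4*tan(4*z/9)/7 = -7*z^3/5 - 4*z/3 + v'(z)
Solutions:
 v(z) = C1 + 7*z^4/20 + 2*z^2/3 + 9*log(cos(4*z/9))/7


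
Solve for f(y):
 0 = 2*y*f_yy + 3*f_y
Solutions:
 f(y) = C1 + C2/sqrt(y)


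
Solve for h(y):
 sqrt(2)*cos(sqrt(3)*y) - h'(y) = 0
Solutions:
 h(y) = C1 + sqrt(6)*sin(sqrt(3)*y)/3


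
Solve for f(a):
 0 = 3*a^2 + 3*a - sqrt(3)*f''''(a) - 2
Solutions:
 f(a) = C1 + C2*a + C3*a^2 + C4*a^3 + sqrt(3)*a^6/360 + sqrt(3)*a^5/120 - sqrt(3)*a^4/36


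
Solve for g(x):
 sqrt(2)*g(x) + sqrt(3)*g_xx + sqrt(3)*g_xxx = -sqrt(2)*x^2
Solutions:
 g(x) = C1*exp(x*(-2 + (1 + 9*sqrt(6)/2 + sqrt(-4 + (2 + 9*sqrt(6))^2)/2)^(-1/3) + (1 + 9*sqrt(6)/2 + sqrt(-4 + (2 + 9*sqrt(6))^2)/2)^(1/3))/6)*sin(sqrt(3)*x*(-(1 + 9*sqrt(6)/2 + sqrt(-4 + (2 + 9*sqrt(6))^2)/2)^(1/3) + (1 + 9*sqrt(6)/2 + sqrt(-4 + (2 + 9*sqrt(6))^2)/2)^(-1/3))/6) + C2*exp(x*(-2 + (1 + 9*sqrt(6)/2 + sqrt(-4 + (2 + 9*sqrt(6))^2)/2)^(-1/3) + (1 + 9*sqrt(6)/2 + sqrt(-4 + (2 + 9*sqrt(6))^2)/2)^(1/3))/6)*cos(sqrt(3)*x*(-(1 + 9*sqrt(6)/2 + sqrt(-4 + (2 + 9*sqrt(6))^2)/2)^(1/3) + (1 + 9*sqrt(6)/2 + sqrt(-4 + (2 + 9*sqrt(6))^2)/2)^(-1/3))/6) + C3*exp(-x*((1 + 9*sqrt(6)/2 + sqrt(-4 + (2 + 9*sqrt(6))^2)/2)^(-1/3) + 1 + (1 + 9*sqrt(6)/2 + sqrt(-4 + (2 + 9*sqrt(6))^2)/2)^(1/3))/3) - x^2 + sqrt(6)


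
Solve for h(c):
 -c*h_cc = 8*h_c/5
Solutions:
 h(c) = C1 + C2/c^(3/5)


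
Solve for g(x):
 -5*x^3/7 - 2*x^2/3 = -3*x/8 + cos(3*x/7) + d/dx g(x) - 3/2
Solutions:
 g(x) = C1 - 5*x^4/28 - 2*x^3/9 + 3*x^2/16 + 3*x/2 - 7*sin(3*x/7)/3


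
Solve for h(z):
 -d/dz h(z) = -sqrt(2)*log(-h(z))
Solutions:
 Integral(1/log(-_y), (_y, h(z))) = C1 + sqrt(2)*z


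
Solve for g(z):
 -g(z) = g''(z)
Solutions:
 g(z) = C1*sin(z) + C2*cos(z)


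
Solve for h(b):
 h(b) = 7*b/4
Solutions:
 h(b) = 7*b/4


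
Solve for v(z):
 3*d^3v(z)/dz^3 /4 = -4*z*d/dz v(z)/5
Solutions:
 v(z) = C1 + Integral(C2*airyai(-2*15^(2/3)*2^(1/3)*z/15) + C3*airybi(-2*15^(2/3)*2^(1/3)*z/15), z)


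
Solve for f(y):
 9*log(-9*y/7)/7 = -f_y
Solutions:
 f(y) = C1 - 9*y*log(-y)/7 + 9*y*(-2*log(3) + 1 + log(7))/7


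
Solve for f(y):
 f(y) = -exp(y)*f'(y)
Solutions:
 f(y) = C1*exp(exp(-y))


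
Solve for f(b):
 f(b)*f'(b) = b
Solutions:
 f(b) = -sqrt(C1 + b^2)
 f(b) = sqrt(C1 + b^2)


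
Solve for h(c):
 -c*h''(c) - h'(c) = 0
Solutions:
 h(c) = C1 + C2*log(c)


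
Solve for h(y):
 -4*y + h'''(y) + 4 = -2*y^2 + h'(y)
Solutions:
 h(y) = C1 + C2*exp(-y) + C3*exp(y) + 2*y^3/3 - 2*y^2 + 8*y


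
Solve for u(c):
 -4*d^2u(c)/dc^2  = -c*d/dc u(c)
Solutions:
 u(c) = C1 + C2*erfi(sqrt(2)*c/4)


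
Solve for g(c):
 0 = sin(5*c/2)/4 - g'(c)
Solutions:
 g(c) = C1 - cos(5*c/2)/10


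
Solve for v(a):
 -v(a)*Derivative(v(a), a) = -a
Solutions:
 v(a) = -sqrt(C1 + a^2)
 v(a) = sqrt(C1 + a^2)


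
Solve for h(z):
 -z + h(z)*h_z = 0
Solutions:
 h(z) = -sqrt(C1 + z^2)
 h(z) = sqrt(C1 + z^2)


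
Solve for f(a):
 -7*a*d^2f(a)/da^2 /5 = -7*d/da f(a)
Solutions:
 f(a) = C1 + C2*a^6


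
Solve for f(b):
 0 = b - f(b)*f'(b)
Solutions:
 f(b) = -sqrt(C1 + b^2)
 f(b) = sqrt(C1 + b^2)


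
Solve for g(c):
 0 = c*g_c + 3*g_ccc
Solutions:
 g(c) = C1 + Integral(C2*airyai(-3^(2/3)*c/3) + C3*airybi(-3^(2/3)*c/3), c)


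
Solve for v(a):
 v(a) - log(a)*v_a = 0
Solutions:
 v(a) = C1*exp(Integral(1/log(a), a))


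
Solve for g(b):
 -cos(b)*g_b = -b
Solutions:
 g(b) = C1 + Integral(b/cos(b), b)


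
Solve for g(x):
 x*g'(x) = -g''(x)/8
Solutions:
 g(x) = C1 + C2*erf(2*x)


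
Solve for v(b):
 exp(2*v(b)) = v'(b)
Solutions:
 v(b) = log(-sqrt(-1/(C1 + b))) - log(2)/2
 v(b) = log(-1/(C1 + b))/2 - log(2)/2


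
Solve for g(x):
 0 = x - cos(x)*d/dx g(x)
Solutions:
 g(x) = C1 + Integral(x/cos(x), x)


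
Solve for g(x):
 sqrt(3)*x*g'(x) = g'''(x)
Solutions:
 g(x) = C1 + Integral(C2*airyai(3^(1/6)*x) + C3*airybi(3^(1/6)*x), x)


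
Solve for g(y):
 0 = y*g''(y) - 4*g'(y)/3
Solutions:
 g(y) = C1 + C2*y^(7/3)


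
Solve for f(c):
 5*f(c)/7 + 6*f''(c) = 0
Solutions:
 f(c) = C1*sin(sqrt(210)*c/42) + C2*cos(sqrt(210)*c/42)


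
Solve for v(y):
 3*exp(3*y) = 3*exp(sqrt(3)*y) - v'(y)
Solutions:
 v(y) = C1 - exp(3*y) + sqrt(3)*exp(sqrt(3)*y)


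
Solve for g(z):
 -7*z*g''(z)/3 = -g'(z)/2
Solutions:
 g(z) = C1 + C2*z^(17/14)


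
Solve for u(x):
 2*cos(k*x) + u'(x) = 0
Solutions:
 u(x) = C1 - 2*sin(k*x)/k


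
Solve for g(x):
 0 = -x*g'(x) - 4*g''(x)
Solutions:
 g(x) = C1 + C2*erf(sqrt(2)*x/4)


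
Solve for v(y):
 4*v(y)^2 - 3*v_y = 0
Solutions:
 v(y) = -3/(C1 + 4*y)


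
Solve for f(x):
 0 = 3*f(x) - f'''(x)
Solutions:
 f(x) = C3*exp(3^(1/3)*x) + (C1*sin(3^(5/6)*x/2) + C2*cos(3^(5/6)*x/2))*exp(-3^(1/3)*x/2)


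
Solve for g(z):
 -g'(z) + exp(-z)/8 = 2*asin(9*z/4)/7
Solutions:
 g(z) = C1 - 2*z*asin(9*z/4)/7 - 2*sqrt(16 - 81*z^2)/63 - exp(-z)/8


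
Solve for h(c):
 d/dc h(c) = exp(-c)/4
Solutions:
 h(c) = C1 - exp(-c)/4


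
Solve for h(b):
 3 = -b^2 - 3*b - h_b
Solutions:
 h(b) = C1 - b^3/3 - 3*b^2/2 - 3*b


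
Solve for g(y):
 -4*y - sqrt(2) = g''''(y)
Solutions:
 g(y) = C1 + C2*y + C3*y^2 + C4*y^3 - y^5/30 - sqrt(2)*y^4/24


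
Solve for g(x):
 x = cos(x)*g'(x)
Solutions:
 g(x) = C1 + Integral(x/cos(x), x)


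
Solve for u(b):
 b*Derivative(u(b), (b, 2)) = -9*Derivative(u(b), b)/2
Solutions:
 u(b) = C1 + C2/b^(7/2)


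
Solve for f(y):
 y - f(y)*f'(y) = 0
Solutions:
 f(y) = -sqrt(C1 + y^2)
 f(y) = sqrt(C1 + y^2)


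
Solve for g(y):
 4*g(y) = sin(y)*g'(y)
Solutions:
 g(y) = C1*(cos(y)^2 - 2*cos(y) + 1)/(cos(y)^2 + 2*cos(y) + 1)


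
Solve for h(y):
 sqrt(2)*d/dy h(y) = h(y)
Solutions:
 h(y) = C1*exp(sqrt(2)*y/2)


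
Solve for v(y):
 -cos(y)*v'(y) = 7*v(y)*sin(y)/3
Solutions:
 v(y) = C1*cos(y)^(7/3)


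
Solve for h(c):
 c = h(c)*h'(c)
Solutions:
 h(c) = -sqrt(C1 + c^2)
 h(c) = sqrt(C1 + c^2)


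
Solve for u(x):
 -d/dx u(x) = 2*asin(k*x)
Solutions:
 u(x) = C1 - 2*Piecewise((x*asin(k*x) + sqrt(-k^2*x^2 + 1)/k, Ne(k, 0)), (0, True))


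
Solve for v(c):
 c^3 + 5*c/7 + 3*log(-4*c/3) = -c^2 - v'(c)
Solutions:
 v(c) = C1 - c^4/4 - c^3/3 - 5*c^2/14 - 3*c*log(-c) + 3*c*(-2*log(2) + 1 + log(3))


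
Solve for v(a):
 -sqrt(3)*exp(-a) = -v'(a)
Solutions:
 v(a) = C1 - sqrt(3)*exp(-a)


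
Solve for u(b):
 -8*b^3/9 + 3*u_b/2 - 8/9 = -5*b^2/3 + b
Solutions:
 u(b) = C1 + 4*b^4/27 - 10*b^3/27 + b^2/3 + 16*b/27


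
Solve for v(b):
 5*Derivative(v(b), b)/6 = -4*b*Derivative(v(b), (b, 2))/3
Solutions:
 v(b) = C1 + C2*b^(3/8)


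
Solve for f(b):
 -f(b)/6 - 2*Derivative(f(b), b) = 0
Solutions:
 f(b) = C1*exp(-b/12)


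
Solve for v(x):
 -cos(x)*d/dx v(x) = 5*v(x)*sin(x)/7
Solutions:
 v(x) = C1*cos(x)^(5/7)


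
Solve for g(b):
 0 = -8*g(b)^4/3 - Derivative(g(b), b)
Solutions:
 g(b) = (-1 - sqrt(3)*I)*(1/(C1 + 8*b))^(1/3)/2
 g(b) = (-1 + sqrt(3)*I)*(1/(C1 + 8*b))^(1/3)/2
 g(b) = (1/(C1 + 8*b))^(1/3)


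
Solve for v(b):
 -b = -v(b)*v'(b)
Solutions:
 v(b) = -sqrt(C1 + b^2)
 v(b) = sqrt(C1 + b^2)


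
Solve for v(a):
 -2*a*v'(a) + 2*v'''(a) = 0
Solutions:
 v(a) = C1 + Integral(C2*airyai(a) + C3*airybi(a), a)


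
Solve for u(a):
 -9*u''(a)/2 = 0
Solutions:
 u(a) = C1 + C2*a


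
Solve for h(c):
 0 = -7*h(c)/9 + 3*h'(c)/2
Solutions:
 h(c) = C1*exp(14*c/27)


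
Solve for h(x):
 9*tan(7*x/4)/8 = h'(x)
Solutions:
 h(x) = C1 - 9*log(cos(7*x/4))/14


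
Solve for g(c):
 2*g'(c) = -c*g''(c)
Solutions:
 g(c) = C1 + C2/c


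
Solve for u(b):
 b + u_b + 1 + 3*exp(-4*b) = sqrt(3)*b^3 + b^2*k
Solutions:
 u(b) = C1 + sqrt(3)*b^4/4 + b^3*k/3 - b^2/2 - b + 3*exp(-4*b)/4


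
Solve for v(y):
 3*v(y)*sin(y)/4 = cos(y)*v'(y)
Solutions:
 v(y) = C1/cos(y)^(3/4)


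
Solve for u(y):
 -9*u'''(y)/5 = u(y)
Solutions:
 u(y) = C3*exp(-15^(1/3)*y/3) + (C1*sin(3^(5/6)*5^(1/3)*y/6) + C2*cos(3^(5/6)*5^(1/3)*y/6))*exp(15^(1/3)*y/6)


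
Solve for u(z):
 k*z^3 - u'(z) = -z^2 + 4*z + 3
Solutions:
 u(z) = C1 + k*z^4/4 + z^3/3 - 2*z^2 - 3*z


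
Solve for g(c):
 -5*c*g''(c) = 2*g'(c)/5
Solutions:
 g(c) = C1 + C2*c^(23/25)


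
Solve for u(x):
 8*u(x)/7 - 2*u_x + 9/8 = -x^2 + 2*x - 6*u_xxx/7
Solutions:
 u(x) = C1*exp(x) + C2*exp(x*(-3 + sqrt(57))/6) + C3*exp(-x*(3 + sqrt(57))/6) - 7*x^2/8 - 21*x/16 - 105/32


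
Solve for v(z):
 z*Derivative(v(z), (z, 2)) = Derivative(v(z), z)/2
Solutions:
 v(z) = C1 + C2*z^(3/2)


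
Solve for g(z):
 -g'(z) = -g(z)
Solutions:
 g(z) = C1*exp(z)


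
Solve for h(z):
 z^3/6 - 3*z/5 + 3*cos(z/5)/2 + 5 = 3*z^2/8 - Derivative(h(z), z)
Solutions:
 h(z) = C1 - z^4/24 + z^3/8 + 3*z^2/10 - 5*z - 15*sin(z/5)/2


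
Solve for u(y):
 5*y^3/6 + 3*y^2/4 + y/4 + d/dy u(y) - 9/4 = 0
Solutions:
 u(y) = C1 - 5*y^4/24 - y^3/4 - y^2/8 + 9*y/4


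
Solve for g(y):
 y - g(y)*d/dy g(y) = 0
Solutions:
 g(y) = -sqrt(C1 + y^2)
 g(y) = sqrt(C1 + y^2)


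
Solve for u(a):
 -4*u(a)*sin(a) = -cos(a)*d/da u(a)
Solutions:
 u(a) = C1/cos(a)^4


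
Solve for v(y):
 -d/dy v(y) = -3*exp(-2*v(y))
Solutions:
 v(y) = log(-sqrt(C1 + 6*y))
 v(y) = log(C1 + 6*y)/2


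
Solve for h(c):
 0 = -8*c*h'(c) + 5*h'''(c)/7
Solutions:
 h(c) = C1 + Integral(C2*airyai(2*5^(2/3)*7^(1/3)*c/5) + C3*airybi(2*5^(2/3)*7^(1/3)*c/5), c)


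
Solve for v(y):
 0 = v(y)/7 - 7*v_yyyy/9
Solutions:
 v(y) = C1*exp(-sqrt(21)*y/7) + C2*exp(sqrt(21)*y/7) + C3*sin(sqrt(21)*y/7) + C4*cos(sqrt(21)*y/7)


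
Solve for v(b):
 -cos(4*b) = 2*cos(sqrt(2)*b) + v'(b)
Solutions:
 v(b) = C1 - sin(4*b)/4 - sqrt(2)*sin(sqrt(2)*b)


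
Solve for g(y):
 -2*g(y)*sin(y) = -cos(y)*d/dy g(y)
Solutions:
 g(y) = C1/cos(y)^2


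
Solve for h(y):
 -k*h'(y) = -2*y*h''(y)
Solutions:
 h(y) = C1 + y^(re(k)/2 + 1)*(C2*sin(log(y)*Abs(im(k))/2) + C3*cos(log(y)*im(k)/2))


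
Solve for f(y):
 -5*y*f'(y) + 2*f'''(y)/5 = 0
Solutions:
 f(y) = C1 + Integral(C2*airyai(10^(2/3)*y/2) + C3*airybi(10^(2/3)*y/2), y)


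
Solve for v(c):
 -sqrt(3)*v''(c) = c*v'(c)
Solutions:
 v(c) = C1 + C2*erf(sqrt(2)*3^(3/4)*c/6)


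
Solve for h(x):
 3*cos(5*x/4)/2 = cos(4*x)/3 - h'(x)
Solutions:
 h(x) = C1 - 6*sin(5*x/4)/5 + sin(4*x)/12


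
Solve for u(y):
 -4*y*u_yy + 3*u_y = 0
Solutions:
 u(y) = C1 + C2*y^(7/4)


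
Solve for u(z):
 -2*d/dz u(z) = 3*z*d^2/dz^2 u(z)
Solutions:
 u(z) = C1 + C2*z^(1/3)


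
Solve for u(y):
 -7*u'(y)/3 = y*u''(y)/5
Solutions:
 u(y) = C1 + C2/y^(32/3)


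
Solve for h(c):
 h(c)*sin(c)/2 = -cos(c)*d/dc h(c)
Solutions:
 h(c) = C1*sqrt(cos(c))


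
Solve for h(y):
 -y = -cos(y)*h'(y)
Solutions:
 h(y) = C1 + Integral(y/cos(y), y)


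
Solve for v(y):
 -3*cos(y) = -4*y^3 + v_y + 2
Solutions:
 v(y) = C1 + y^4 - 2*y - 3*sin(y)


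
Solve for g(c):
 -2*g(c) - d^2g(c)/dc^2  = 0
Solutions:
 g(c) = C1*sin(sqrt(2)*c) + C2*cos(sqrt(2)*c)


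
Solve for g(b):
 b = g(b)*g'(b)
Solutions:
 g(b) = -sqrt(C1 + b^2)
 g(b) = sqrt(C1 + b^2)


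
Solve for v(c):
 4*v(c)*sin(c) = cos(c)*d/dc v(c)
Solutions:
 v(c) = C1/cos(c)^4


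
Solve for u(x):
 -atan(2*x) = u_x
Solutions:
 u(x) = C1 - x*atan(2*x) + log(4*x^2 + 1)/4


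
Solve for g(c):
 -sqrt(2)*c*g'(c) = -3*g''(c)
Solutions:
 g(c) = C1 + C2*erfi(2^(3/4)*sqrt(3)*c/6)


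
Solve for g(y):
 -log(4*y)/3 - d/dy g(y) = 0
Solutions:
 g(y) = C1 - y*log(y)/3 - 2*y*log(2)/3 + y/3


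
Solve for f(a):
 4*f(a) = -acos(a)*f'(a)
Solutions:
 f(a) = C1*exp(-4*Integral(1/acos(a), a))


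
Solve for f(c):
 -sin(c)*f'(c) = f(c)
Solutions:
 f(c) = C1*sqrt(cos(c) + 1)/sqrt(cos(c) - 1)


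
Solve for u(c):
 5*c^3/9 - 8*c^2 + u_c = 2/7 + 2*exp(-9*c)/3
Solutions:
 u(c) = C1 - 5*c^4/36 + 8*c^3/3 + 2*c/7 - 2*exp(-9*c)/27


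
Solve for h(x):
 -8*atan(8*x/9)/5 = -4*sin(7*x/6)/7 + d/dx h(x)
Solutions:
 h(x) = C1 - 8*x*atan(8*x/9)/5 + 9*log(64*x^2 + 81)/10 - 24*cos(7*x/6)/49


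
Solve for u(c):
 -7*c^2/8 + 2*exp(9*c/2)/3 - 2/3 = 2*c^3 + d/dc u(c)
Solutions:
 u(c) = C1 - c^4/2 - 7*c^3/24 - 2*c/3 + 4*exp(9*c/2)/27


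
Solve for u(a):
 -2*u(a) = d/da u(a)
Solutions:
 u(a) = C1*exp(-2*a)


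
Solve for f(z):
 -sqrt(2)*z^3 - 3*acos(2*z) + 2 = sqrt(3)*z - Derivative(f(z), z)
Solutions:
 f(z) = C1 + sqrt(2)*z^4/4 + sqrt(3)*z^2/2 + 3*z*acos(2*z) - 2*z - 3*sqrt(1 - 4*z^2)/2


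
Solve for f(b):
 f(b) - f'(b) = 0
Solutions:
 f(b) = C1*exp(b)


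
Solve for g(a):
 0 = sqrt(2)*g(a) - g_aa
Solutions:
 g(a) = C1*exp(-2^(1/4)*a) + C2*exp(2^(1/4)*a)


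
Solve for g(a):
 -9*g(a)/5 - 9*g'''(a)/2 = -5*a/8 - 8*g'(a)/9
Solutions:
 g(a) = C1*exp(a*(80*45^(1/3)/(sqrt(42739521) + 6561)^(1/3) + 75^(1/3)*(sqrt(42739521) + 6561)^(1/3))/270)*sin(3^(1/6)*5^(1/3)*a*(-3^(2/3)*5^(1/3)*(sqrt(42739521) + 6561)^(1/3) + 240/(sqrt(42739521) + 6561)^(1/3))/270) + C2*exp(a*(80*45^(1/3)/(sqrt(42739521) + 6561)^(1/3) + 75^(1/3)*(sqrt(42739521) + 6561)^(1/3))/270)*cos(3^(1/6)*5^(1/3)*a*(-3^(2/3)*5^(1/3)*(sqrt(42739521) + 6561)^(1/3) + 240/(sqrt(42739521) + 6561)^(1/3))/270) + C3*exp(-a*(80*45^(1/3)/(sqrt(42739521) + 6561)^(1/3) + 75^(1/3)*(sqrt(42739521) + 6561)^(1/3))/135) + 25*a/72 + 125/729


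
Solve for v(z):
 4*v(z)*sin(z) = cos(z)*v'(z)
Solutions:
 v(z) = C1/cos(z)^4


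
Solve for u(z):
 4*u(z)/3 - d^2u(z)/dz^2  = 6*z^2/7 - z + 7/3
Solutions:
 u(z) = C1*exp(-2*sqrt(3)*z/3) + C2*exp(2*sqrt(3)*z/3) + 9*z^2/14 - 3*z/4 + 19/7


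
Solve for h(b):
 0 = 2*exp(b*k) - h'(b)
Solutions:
 h(b) = C1 + 2*exp(b*k)/k


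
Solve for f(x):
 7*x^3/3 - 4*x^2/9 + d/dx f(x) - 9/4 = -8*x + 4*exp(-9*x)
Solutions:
 f(x) = C1 - 7*x^4/12 + 4*x^3/27 - 4*x^2 + 9*x/4 - 4*exp(-9*x)/9


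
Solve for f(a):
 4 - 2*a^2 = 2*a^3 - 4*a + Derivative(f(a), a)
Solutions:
 f(a) = C1 - a^4/2 - 2*a^3/3 + 2*a^2 + 4*a


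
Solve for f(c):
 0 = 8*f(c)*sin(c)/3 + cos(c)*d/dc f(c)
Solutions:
 f(c) = C1*cos(c)^(8/3)


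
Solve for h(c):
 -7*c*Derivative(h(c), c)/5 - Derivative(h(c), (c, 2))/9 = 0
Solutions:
 h(c) = C1 + C2*erf(3*sqrt(70)*c/10)


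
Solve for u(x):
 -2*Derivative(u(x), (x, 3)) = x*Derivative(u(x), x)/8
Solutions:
 u(x) = C1 + Integral(C2*airyai(-2^(2/3)*x/4) + C3*airybi(-2^(2/3)*x/4), x)


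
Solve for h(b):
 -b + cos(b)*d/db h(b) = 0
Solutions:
 h(b) = C1 + Integral(b/cos(b), b)


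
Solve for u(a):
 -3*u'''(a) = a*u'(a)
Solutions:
 u(a) = C1 + Integral(C2*airyai(-3^(2/3)*a/3) + C3*airybi(-3^(2/3)*a/3), a)


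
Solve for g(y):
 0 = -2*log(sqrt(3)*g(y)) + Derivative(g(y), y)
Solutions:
 -Integral(1/(2*log(_y) + log(3)), (_y, g(y))) = C1 - y


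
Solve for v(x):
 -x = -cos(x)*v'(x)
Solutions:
 v(x) = C1 + Integral(x/cos(x), x)


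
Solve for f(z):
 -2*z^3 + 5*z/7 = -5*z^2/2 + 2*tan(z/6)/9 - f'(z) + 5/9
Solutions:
 f(z) = C1 + z^4/2 - 5*z^3/6 - 5*z^2/14 + 5*z/9 - 4*log(cos(z/6))/3


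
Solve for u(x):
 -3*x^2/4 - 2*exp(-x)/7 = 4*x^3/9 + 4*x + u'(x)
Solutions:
 u(x) = C1 - x^4/9 - x^3/4 - 2*x^2 + 2*exp(-x)/7


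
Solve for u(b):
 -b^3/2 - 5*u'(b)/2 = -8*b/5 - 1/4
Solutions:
 u(b) = C1 - b^4/20 + 8*b^2/25 + b/10


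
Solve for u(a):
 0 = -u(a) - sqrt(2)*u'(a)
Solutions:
 u(a) = C1*exp(-sqrt(2)*a/2)


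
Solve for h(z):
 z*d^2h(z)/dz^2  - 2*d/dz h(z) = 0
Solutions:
 h(z) = C1 + C2*z^3


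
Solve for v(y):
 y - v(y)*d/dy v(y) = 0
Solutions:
 v(y) = -sqrt(C1 + y^2)
 v(y) = sqrt(C1 + y^2)


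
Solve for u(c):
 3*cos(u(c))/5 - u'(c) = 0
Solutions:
 -3*c/5 - log(sin(u(c)) - 1)/2 + log(sin(u(c)) + 1)/2 = C1


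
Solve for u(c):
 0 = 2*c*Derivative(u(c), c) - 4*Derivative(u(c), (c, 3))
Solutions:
 u(c) = C1 + Integral(C2*airyai(2^(2/3)*c/2) + C3*airybi(2^(2/3)*c/2), c)


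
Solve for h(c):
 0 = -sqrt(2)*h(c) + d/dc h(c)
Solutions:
 h(c) = C1*exp(sqrt(2)*c)


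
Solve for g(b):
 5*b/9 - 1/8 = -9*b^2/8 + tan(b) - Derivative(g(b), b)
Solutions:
 g(b) = C1 - 3*b^3/8 - 5*b^2/18 + b/8 - log(cos(b))


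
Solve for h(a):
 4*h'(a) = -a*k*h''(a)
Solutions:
 h(a) = C1 + a^(((re(k) - 4)*re(k) + im(k)^2)/(re(k)^2 + im(k)^2))*(C2*sin(4*log(a)*Abs(im(k))/(re(k)^2 + im(k)^2)) + C3*cos(4*log(a)*im(k)/(re(k)^2 + im(k)^2)))


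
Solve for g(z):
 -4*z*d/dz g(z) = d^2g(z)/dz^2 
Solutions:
 g(z) = C1 + C2*erf(sqrt(2)*z)


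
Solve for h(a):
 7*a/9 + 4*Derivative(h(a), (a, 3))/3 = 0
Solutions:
 h(a) = C1 + C2*a + C3*a^2 - 7*a^4/288


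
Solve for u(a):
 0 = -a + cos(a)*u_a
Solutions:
 u(a) = C1 + Integral(a/cos(a), a)


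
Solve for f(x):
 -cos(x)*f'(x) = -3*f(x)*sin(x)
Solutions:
 f(x) = C1/cos(x)^3


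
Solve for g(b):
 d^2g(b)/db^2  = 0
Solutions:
 g(b) = C1 + C2*b


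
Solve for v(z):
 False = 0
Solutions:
 v(z) = C1 + 2*z*acos(-2*z) + zoo*z + sqrt(1 - 4*z^2)


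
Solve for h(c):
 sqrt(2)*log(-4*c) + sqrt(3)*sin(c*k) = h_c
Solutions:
 h(c) = C1 + sqrt(2)*c*(log(-c) - 1) + 2*sqrt(2)*c*log(2) + sqrt(3)*Piecewise((-cos(c*k)/k, Ne(k, 0)), (0, True))


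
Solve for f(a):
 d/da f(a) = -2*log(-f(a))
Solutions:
 Integral(1/log(-_y), (_y, f(a))) = C1 - 2*a


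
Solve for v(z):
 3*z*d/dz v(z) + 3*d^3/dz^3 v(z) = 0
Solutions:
 v(z) = C1 + Integral(C2*airyai(-z) + C3*airybi(-z), z)


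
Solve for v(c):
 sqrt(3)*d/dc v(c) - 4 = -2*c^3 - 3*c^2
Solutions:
 v(c) = C1 - sqrt(3)*c^4/6 - sqrt(3)*c^3/3 + 4*sqrt(3)*c/3


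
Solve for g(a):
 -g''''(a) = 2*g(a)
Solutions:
 g(a) = (C1*sin(2^(3/4)*a/2) + C2*cos(2^(3/4)*a/2))*exp(-2^(3/4)*a/2) + (C3*sin(2^(3/4)*a/2) + C4*cos(2^(3/4)*a/2))*exp(2^(3/4)*a/2)


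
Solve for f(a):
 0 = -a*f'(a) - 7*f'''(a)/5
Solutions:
 f(a) = C1 + Integral(C2*airyai(-5^(1/3)*7^(2/3)*a/7) + C3*airybi(-5^(1/3)*7^(2/3)*a/7), a)


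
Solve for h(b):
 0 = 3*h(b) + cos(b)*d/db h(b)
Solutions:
 h(b) = C1*(sin(b) - 1)^(3/2)/(sin(b) + 1)^(3/2)


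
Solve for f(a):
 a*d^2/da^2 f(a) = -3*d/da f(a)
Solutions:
 f(a) = C1 + C2/a^2
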